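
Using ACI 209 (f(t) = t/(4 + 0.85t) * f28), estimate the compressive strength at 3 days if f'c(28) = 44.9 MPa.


f(3) = 3 / (4 + 0.85 * 3) * 44.9
= 3 / 6.55 * 44.9
= 20.56 MPa

20.56


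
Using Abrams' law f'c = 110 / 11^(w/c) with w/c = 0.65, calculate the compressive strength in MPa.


f'c = 110 / 11^0.65
= 110 / 4.752
= 23.15 MPa

23.15


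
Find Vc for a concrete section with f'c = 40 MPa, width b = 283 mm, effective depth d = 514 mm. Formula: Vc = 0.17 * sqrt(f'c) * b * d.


Vc = 0.17 * sqrt(40) * 283 * 514 / 1000
= 156.4 kN

156.4


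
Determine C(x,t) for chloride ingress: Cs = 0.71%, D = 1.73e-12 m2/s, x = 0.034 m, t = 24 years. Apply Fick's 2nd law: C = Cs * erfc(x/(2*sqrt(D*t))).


t_seconds = 24 * 365.25 * 24 * 3600 = 757382400.0 s
arg = 0.034 / (2 * sqrt(1.73e-12 * 757382400.0))
= 0.4696
erfc(0.4696) = 0.5066
C = 0.71 * 0.5066 = 0.3597%

0.3597


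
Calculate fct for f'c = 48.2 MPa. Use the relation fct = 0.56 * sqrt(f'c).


fct = 0.56 * sqrt(48.2)
= 0.56 * 6.943
= 3.888 MPa

3.888


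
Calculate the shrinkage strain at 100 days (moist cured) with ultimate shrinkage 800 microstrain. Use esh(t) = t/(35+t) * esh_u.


esh(100) = 100 / (35 + 100) * 800
= 100 / 135 * 800
= 592.6 microstrain

592.6


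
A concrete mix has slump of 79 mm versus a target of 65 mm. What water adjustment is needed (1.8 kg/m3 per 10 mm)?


Difference = 65 - 79 = -14 mm
Water adjustment = -14 * 1.8 / 10 = -2.5 kg/m3

-2.5


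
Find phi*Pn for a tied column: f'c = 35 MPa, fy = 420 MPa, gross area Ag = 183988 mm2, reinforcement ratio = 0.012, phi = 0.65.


Ast = rho * Ag = 0.012 * 183988 = 2207.856 mm2
phi*Pn = 0.65 * 0.80 * (0.85 * 35 * (183988 - 2207.856) + 420 * 2207.856) / 1000
= 3294.33 kN

3294.33


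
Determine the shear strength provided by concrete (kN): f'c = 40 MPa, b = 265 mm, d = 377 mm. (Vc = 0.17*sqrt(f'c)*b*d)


Vc = 0.17 * sqrt(40) * 265 * 377 / 1000
= 107.42 kN

107.42


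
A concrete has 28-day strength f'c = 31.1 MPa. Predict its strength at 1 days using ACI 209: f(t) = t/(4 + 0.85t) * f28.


f(1) = 1 / (4 + 0.85 * 1) * 31.1
= 1 / 4.85 * 31.1
= 6.41 MPa

6.41


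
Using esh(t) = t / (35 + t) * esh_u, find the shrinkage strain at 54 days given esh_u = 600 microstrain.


esh(54) = 54 / (35 + 54) * 600
= 54 / 89 * 600
= 364.0 microstrain

364.0


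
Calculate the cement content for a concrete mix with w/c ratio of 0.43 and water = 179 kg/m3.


Cement = water / (w/c)
= 179 / 0.43
= 416.3 kg/m3

416.3


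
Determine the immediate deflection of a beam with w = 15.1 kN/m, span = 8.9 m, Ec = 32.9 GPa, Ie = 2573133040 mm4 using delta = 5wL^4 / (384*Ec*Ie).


Convert: L = 8.9 m = 8900 mm, Ec = 32.9 GPa = 32900 MPa
delta = 5 * 15.1 * 8900^4 / (384 * 32900 * 2573133040)
= 14.57 mm

14.57


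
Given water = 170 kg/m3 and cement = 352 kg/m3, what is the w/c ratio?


w/c = water / cement
w/c = 170 / 352 = 0.483

0.483


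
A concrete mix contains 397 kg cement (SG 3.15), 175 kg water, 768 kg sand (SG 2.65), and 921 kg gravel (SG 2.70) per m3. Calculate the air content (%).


Vol cement = 397 / (3.15 * 1000) = 0.126032 m3
Vol water = 175 / 1000 = 0.175 m3
Vol sand = 768 / (2.65 * 1000) = 0.289811 m3
Vol gravel = 921 / (2.70 * 1000) = 0.341111 m3
Total solid + water volume = 0.931954 m3
Air = (1 - 0.931954) * 100 = 6.8%

6.8


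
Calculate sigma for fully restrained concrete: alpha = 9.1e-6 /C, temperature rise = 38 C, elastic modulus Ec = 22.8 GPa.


sigma = alpha * dT * Ec
= 9.1e-6 * 38 * 22.8 * 1000
= 7.884 MPa

7.884


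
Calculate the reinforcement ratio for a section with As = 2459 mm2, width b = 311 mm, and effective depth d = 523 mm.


rho = As / (b * d)
= 2459 / (311 * 523)
= 0.0151

0.0151


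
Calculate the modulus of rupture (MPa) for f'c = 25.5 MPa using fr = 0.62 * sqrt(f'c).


fr = 0.62 * sqrt(25.5)
= 3.131 MPa

3.131


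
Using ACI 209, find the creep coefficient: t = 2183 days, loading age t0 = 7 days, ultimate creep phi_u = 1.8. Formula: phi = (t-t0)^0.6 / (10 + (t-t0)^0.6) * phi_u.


dt = 2183 - 7 = 2176
phi = 2176^0.6 / (10 + 2176^0.6) * 1.8
= 1.637

1.637


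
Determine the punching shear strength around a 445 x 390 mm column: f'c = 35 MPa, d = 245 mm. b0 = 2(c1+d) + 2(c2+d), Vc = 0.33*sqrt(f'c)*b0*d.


b0 = 2*(445 + 245) + 2*(390 + 245) = 2650 mm
Vc = 0.33 * sqrt(35) * 2650 * 245 / 1000
= 1267.53 kN

1267.53


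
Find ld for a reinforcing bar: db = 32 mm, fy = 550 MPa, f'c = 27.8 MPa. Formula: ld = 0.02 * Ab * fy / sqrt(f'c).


Ab = pi * 32^2 / 4 = 804.248 mm2
ld = 0.02 * 804.248 * 550 / sqrt(27.8)
= 1677.9 mm

1677.9


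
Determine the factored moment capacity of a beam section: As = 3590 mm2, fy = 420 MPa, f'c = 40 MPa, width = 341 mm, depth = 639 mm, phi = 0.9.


a = As * fy / (0.85 * f'c * b)
= 3590 * 420 / (0.85 * 40 * 341)
= 130.05 mm
Mn = As * fy * (d - a/2) / 10^6
= 865.4395 kN-m
phi*Mn = 0.9 * 865.4395 = 778.9 kN-m

778.9


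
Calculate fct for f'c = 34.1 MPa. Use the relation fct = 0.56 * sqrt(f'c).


fct = 0.56 * sqrt(34.1)
= 0.56 * 5.84
= 3.27 MPa

3.27


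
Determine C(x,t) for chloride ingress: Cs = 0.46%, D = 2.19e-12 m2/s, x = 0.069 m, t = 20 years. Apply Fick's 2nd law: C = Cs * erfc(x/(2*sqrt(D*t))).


t_seconds = 20 * 365.25 * 24 * 3600 = 631152000.0 s
arg = 0.069 / (2 * sqrt(2.19e-12 * 631152000.0))
= 0.928
erfc(0.928) = 0.1894
C = 0.46 * 0.1894 = 0.0871%

0.0871


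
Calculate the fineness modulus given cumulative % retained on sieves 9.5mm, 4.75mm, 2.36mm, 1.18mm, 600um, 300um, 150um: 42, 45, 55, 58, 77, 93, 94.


FM = sum(cumulative % retained) / 100
= 464 / 100
= 4.64

4.64


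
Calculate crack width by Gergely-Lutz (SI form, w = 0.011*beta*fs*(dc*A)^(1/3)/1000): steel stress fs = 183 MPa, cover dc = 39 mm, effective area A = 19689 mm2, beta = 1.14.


w = 0.011 * beta * fs * (dc * A)^(1/3) / 1000
= 0.011 * 1.14 * 183 * (39 * 19689)^(1/3) / 1000
= 0.21 mm

0.21


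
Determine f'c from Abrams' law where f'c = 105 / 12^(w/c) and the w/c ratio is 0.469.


f'c = 105 / 12^0.469
= 105 / 3.207
= 32.74 MPa

32.74


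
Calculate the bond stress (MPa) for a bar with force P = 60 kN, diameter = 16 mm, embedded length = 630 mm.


u = P / (pi * db * ld)
= 60 * 1000 / (pi * 16 * 630)
= 1.895 MPa

1.895


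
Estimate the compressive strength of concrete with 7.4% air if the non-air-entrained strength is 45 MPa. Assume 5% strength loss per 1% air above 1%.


Strength loss = (7.4 - 1) * 5 = 32.0%
f'c = 45 * (1 - 32.0/100)
= 30.6 MPa

30.6


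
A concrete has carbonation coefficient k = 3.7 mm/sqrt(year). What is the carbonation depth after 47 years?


depth = k * sqrt(t)
= 3.7 * sqrt(47)
= 25.37 mm

25.37


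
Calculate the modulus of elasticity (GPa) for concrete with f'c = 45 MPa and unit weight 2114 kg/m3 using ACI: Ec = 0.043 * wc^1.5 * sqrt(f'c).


Ec = 0.043 * 2114^1.5 * sqrt(45) / 1000
= 28.04 GPa

28.04


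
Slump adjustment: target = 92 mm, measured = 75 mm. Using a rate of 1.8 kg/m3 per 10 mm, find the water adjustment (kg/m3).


Difference = 92 - 75 = 17 mm
Water adjustment = 17 * 1.8 / 10 = 3.1 kg/m3

3.1


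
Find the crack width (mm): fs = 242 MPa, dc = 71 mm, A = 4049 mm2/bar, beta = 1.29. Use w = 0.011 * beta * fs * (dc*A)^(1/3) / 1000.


w = 0.011 * beta * fs * (dc * A)^(1/3) / 1000
= 0.011 * 1.29 * 242 * (71 * 4049)^(1/3) / 1000
= 0.227 mm

0.227


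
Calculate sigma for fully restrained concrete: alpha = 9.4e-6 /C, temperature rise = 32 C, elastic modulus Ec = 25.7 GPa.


sigma = alpha * dT * Ec
= 9.4e-6 * 32 * 25.7 * 1000
= 7.731 MPa

7.731


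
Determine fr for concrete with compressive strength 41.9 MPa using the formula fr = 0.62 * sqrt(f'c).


fr = 0.62 * sqrt(41.9)
= 4.013 MPa

4.013


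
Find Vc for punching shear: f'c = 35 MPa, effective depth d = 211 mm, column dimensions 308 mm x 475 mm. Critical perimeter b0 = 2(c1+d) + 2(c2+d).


b0 = 2*(308 + 211) + 2*(475 + 211) = 2410 mm
Vc = 0.33 * sqrt(35) * 2410 * 211 / 1000
= 992.77 kN

992.77


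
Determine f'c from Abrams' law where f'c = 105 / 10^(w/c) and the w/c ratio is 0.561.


f'c = 105 / 10^0.561
= 105 / 3.639
= 28.85 MPa

28.85


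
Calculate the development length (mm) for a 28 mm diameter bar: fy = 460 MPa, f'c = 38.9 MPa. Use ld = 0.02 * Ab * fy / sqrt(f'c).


Ab = pi * 28^2 / 4 = 615.752 mm2
ld = 0.02 * 615.752 * 460 / sqrt(38.9)
= 908.3 mm

908.3


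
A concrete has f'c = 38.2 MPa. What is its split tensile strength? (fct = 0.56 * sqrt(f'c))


fct = 0.56 * sqrt(38.2)
= 0.56 * 6.181
= 3.461 MPa

3.461


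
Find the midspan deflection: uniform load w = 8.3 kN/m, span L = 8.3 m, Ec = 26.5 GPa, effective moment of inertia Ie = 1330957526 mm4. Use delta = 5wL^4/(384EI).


Convert: L = 8.3 m = 8300 mm, Ec = 26.5 GPa = 26500 MPa
delta = 5 * 8.3 * 8300^4 / (384 * 26500 * 1330957526)
= 14.54 mm

14.54


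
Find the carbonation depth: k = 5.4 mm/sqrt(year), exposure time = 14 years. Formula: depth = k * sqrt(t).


depth = k * sqrt(t)
= 5.4 * sqrt(14)
= 20.2 mm

20.2


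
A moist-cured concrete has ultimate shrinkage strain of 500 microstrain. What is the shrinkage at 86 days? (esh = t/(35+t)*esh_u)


esh(86) = 86 / (35 + 86) * 500
= 86 / 121 * 500
= 355.4 microstrain

355.4


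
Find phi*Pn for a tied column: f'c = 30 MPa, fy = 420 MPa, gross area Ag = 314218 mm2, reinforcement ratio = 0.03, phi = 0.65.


Ast = rho * Ag = 0.03 * 314218 = 9426.54 mm2
phi*Pn = 0.65 * 0.80 * (0.85 * 30 * (314218 - 9426.54) + 420 * 9426.54) / 1000
= 6100.29 kN

6100.29


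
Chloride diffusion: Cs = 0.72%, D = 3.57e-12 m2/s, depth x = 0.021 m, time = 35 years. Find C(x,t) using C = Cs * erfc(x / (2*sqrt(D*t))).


t_seconds = 35 * 365.25 * 24 * 3600 = 1104516000.0 s
arg = 0.021 / (2 * sqrt(3.57e-12 * 1104516000.0))
= 0.1672
erfc(0.1672) = 0.8131
C = 0.72 * 0.8131 = 0.5854%

0.5854


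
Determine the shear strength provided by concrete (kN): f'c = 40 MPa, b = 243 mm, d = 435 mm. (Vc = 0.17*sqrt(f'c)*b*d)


Vc = 0.17 * sqrt(40) * 243 * 435 / 1000
= 113.65 kN

113.65


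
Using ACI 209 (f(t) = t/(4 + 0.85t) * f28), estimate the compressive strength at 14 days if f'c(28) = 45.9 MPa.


f(14) = 14 / (4 + 0.85 * 14) * 45.9
= 14 / 15.9 * 45.9
= 40.42 MPa

40.42


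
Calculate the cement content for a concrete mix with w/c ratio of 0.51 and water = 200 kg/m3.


Cement = water / (w/c)
= 200 / 0.51
= 392.2 kg/m3

392.2


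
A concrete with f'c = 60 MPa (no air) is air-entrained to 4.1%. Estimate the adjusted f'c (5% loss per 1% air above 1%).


Strength loss = (4.1 - 1) * 5 = 15.5%
f'c = 60 * (1 - 15.5/100)
= 50.7 MPa

50.7


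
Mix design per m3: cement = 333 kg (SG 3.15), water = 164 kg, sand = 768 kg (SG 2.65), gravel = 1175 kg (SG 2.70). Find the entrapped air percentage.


Vol cement = 333 / (3.15 * 1000) = 0.105714 m3
Vol water = 164 / 1000 = 0.164 m3
Vol sand = 768 / (2.65 * 1000) = 0.289811 m3
Vol gravel = 1175 / (2.70 * 1000) = 0.435185 m3
Total solid + water volume = 0.994711 m3
Air = (1 - 0.994711) * 100 = 0.53%

0.53


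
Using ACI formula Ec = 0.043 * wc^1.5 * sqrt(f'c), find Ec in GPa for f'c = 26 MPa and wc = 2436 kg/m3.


Ec = 0.043 * 2436^1.5 * sqrt(26) / 1000
= 26.36 GPa

26.36


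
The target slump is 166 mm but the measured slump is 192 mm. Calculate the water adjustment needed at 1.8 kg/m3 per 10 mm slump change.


Difference = 166 - 192 = -26 mm
Water adjustment = -26 * 1.8 / 10 = -4.7 kg/m3

-4.7


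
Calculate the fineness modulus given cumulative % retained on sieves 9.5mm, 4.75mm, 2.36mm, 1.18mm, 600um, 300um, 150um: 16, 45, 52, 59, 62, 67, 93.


FM = sum(cumulative % retained) / 100
= 394 / 100
= 3.94

3.94


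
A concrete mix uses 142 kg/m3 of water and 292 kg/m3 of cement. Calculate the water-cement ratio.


w/c = water / cement
w/c = 142 / 292 = 0.486

0.486


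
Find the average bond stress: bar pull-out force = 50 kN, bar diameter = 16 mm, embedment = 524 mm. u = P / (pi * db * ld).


u = P / (pi * db * ld)
= 50 * 1000 / (pi * 16 * 524)
= 1.898 MPa

1.898


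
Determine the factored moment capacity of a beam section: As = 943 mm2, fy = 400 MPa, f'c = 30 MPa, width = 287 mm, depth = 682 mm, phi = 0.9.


a = As * fy / (0.85 * f'c * b)
= 943 * 400 / (0.85 * 30 * 287)
= 51.5406 mm
Mn = As * fy * (d - a/2) / 10^6
= 247.5298 kN-m
phi*Mn = 0.9 * 247.5298 = 222.78 kN-m

222.78


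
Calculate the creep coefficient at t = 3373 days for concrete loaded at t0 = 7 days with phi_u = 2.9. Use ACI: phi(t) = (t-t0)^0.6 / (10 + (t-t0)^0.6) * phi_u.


dt = 3373 - 7 = 3366
phi = 3366^0.6 / (10 + 3366^0.6) * 2.9
= 2.694

2.694


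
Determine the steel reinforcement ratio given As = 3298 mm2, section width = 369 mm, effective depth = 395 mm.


rho = As / (b * d)
= 3298 / (369 * 395)
= 0.0226

0.0226


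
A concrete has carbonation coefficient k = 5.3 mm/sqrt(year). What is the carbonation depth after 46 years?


depth = k * sqrt(t)
= 5.3 * sqrt(46)
= 35.95 mm

35.95


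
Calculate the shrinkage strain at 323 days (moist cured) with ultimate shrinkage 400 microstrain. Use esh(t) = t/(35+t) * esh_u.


esh(323) = 323 / (35 + 323) * 400
= 323 / 358 * 400
= 360.9 microstrain

360.9


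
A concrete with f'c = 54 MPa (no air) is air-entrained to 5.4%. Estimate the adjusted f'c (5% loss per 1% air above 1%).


Strength loss = (5.4 - 1) * 5 = 22.0%
f'c = 54 * (1 - 22.0/100)
= 42.12 MPa

42.12


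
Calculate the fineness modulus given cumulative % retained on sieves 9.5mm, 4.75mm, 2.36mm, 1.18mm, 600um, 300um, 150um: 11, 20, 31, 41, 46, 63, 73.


FM = sum(cumulative % retained) / 100
= 285 / 100
= 2.85

2.85


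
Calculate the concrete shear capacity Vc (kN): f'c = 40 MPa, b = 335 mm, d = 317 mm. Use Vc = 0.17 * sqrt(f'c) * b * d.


Vc = 0.17 * sqrt(40) * 335 * 317 / 1000
= 114.18 kN

114.18


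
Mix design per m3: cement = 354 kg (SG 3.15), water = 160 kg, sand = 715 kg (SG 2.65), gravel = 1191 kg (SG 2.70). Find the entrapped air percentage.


Vol cement = 354 / (3.15 * 1000) = 0.112381 m3
Vol water = 160 / 1000 = 0.16 m3
Vol sand = 715 / (2.65 * 1000) = 0.269811 m3
Vol gravel = 1191 / (2.70 * 1000) = 0.441111 m3
Total solid + water volume = 0.983303 m3
Air = (1 - 0.983303) * 100 = 1.67%

1.67


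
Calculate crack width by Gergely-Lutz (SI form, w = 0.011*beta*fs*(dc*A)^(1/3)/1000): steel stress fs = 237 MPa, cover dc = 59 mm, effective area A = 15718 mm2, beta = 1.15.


w = 0.011 * beta * fs * (dc * A)^(1/3) / 1000
= 0.011 * 1.15 * 237 * (59 * 15718)^(1/3) / 1000
= 0.292 mm

0.292


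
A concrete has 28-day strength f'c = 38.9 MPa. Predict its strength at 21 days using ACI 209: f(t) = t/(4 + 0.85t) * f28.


f(21) = 21 / (4 + 0.85 * 21) * 38.9
= 21 / 21.85 * 38.9
= 37.39 MPa

37.39


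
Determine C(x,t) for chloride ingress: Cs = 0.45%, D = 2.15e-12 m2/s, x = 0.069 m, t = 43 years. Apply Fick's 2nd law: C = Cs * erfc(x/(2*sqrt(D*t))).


t_seconds = 43 * 365.25 * 24 * 3600 = 1356976800.0 s
arg = 0.069 / (2 * sqrt(2.15e-12 * 1356976800.0))
= 0.6387
erfc(0.6387) = 0.3664
C = 0.45 * 0.3664 = 0.1649%

0.1649


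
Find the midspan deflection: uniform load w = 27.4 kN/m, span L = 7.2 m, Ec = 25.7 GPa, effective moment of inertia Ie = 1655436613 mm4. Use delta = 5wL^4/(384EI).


Convert: L = 7.2 m = 7200 mm, Ec = 25.7 GPa = 25700 MPa
delta = 5 * 27.4 * 7200^4 / (384 * 25700 * 1655436613)
= 22.54 mm

22.54


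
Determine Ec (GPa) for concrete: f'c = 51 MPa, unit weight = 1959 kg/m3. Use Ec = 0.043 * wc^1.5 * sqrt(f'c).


Ec = 0.043 * 1959^1.5 * sqrt(51) / 1000
= 26.63 GPa

26.63


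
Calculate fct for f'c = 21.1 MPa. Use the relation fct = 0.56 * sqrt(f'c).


fct = 0.56 * sqrt(21.1)
= 0.56 * 4.593
= 2.572 MPa

2.572


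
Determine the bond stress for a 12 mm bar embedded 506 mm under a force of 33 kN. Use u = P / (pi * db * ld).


u = P / (pi * db * ld)
= 33 * 1000 / (pi * 12 * 506)
= 1.73 MPa

1.73


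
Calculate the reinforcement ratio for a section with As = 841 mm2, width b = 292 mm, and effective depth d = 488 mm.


rho = As / (b * d)
= 841 / (292 * 488)
= 0.0059

0.0059


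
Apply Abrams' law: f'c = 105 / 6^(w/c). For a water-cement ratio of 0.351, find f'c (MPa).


f'c = 105 / 6^0.351
= 105 / 1.876
= 55.98 MPa

55.98


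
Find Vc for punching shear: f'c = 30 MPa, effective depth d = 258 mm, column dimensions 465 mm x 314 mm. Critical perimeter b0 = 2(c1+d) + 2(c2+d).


b0 = 2*(465 + 258) + 2*(314 + 258) = 2590 mm
Vc = 0.33 * sqrt(30) * 2590 * 258 / 1000
= 1207.8 kN

1207.8


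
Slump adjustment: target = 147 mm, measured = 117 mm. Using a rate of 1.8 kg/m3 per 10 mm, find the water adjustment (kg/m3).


Difference = 147 - 117 = 30 mm
Water adjustment = 30 * 1.8 / 10 = 5.4 kg/m3

5.4


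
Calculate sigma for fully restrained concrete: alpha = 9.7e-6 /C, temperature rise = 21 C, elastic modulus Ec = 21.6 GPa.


sigma = alpha * dT * Ec
= 9.7e-6 * 21 * 21.6 * 1000
= 4.4 MPa

4.4


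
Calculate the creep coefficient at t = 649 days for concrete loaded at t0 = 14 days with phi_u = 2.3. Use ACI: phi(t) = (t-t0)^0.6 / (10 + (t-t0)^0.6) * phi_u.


dt = 649 - 14 = 635
phi = 635^0.6 / (10 + 635^0.6) * 2.3
= 1.904

1.904


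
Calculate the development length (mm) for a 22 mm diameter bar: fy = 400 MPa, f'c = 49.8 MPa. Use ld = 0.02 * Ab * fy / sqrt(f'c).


Ab = pi * 22^2 / 4 = 380.133 mm2
ld = 0.02 * 380.133 * 400 / sqrt(49.8)
= 430.9 mm

430.9


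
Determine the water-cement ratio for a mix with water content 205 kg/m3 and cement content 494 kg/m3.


w/c = water / cement
w/c = 205 / 494 = 0.415

0.415


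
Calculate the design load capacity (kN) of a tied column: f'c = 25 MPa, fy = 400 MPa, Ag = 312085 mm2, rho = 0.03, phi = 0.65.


Ast = rho * Ag = 0.03 * 312085 = 9362.55 mm2
phi*Pn = 0.65 * 0.80 * (0.85 * 25 * (312085 - 9362.55) + 400 * 9362.55) / 1000
= 5292.49 kN

5292.49


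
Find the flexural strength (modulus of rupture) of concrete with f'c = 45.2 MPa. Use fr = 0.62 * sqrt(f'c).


fr = 0.62 * sqrt(45.2)
= 4.168 MPa

4.168


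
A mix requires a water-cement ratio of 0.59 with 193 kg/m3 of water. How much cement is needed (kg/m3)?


Cement = water / (w/c)
= 193 / 0.59
= 327.1 kg/m3

327.1


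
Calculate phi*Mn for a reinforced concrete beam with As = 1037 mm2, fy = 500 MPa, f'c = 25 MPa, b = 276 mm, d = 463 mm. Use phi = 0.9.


a = As * fy / (0.85 * f'c * b)
= 1037 * 500 / (0.85 * 25 * 276)
= 88.4058 mm
Mn = As * fy * (d - a/2) / 10^6
= 217.1463 kN-m
phi*Mn = 0.9 * 217.1463 = 195.43 kN-m

195.43


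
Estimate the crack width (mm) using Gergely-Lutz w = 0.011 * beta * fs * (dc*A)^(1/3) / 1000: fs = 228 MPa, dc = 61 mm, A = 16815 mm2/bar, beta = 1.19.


w = 0.011 * beta * fs * (dc * A)^(1/3) / 1000
= 0.011 * 1.19 * 228 * (61 * 16815)^(1/3) / 1000
= 0.301 mm

0.301


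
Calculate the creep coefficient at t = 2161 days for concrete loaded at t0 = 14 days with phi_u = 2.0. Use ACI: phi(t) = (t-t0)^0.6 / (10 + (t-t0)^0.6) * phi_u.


dt = 2161 - 14 = 2147
phi = 2147^0.6 / (10 + 2147^0.6) * 2.0
= 1.818

1.818


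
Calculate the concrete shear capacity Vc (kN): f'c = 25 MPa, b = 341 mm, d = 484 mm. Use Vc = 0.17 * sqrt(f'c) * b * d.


Vc = 0.17 * sqrt(25) * 341 * 484 / 1000
= 140.29 kN

140.29


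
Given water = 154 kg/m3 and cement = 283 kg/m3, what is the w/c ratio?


w/c = water / cement
w/c = 154 / 283 = 0.544

0.544


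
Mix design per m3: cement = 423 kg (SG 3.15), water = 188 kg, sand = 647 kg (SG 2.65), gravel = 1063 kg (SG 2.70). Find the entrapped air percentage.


Vol cement = 423 / (3.15 * 1000) = 0.134286 m3
Vol water = 188 / 1000 = 0.188 m3
Vol sand = 647 / (2.65 * 1000) = 0.244151 m3
Vol gravel = 1063 / (2.70 * 1000) = 0.393704 m3
Total solid + water volume = 0.96014 m3
Air = (1 - 0.96014) * 100 = 3.99%

3.99


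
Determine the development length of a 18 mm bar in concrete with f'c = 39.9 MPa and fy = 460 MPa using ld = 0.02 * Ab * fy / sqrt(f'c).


Ab = pi * 18^2 / 4 = 254.469 mm2
ld = 0.02 * 254.469 * 460 / sqrt(39.9)
= 370.6 mm

370.6


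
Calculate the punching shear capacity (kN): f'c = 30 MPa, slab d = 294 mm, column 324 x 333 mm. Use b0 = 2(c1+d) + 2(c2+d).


b0 = 2*(324 + 294) + 2*(333 + 294) = 2490 mm
Vc = 0.33 * sqrt(30) * 2490 * 294 / 1000
= 1323.19 kN

1323.19


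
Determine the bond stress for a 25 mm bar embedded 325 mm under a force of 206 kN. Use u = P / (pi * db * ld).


u = P / (pi * db * ld)
= 206 * 1000 / (pi * 25 * 325)
= 8.07 MPa

8.07


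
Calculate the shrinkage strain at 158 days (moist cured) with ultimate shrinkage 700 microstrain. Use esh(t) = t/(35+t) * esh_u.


esh(158) = 158 / (35 + 158) * 700
= 158 / 193 * 700
= 573.1 microstrain

573.1


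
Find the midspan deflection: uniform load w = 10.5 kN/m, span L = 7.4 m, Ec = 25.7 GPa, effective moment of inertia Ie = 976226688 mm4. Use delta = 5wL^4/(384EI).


Convert: L = 7.4 m = 7400 mm, Ec = 25.7 GPa = 25700 MPa
delta = 5 * 10.5 * 7400^4 / (384 * 25700 * 976226688)
= 16.34 mm

16.34


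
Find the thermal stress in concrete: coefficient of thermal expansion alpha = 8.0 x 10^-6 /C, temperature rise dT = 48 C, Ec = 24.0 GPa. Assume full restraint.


sigma = alpha * dT * Ec
= 8.0e-6 * 48 * 24.0 * 1000
= 9.216 MPa

9.216


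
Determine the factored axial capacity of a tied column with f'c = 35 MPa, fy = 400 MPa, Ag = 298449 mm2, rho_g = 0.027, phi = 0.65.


Ast = rho * Ag = 0.027 * 298449 = 8058.123 mm2
phi*Pn = 0.65 * 0.80 * (0.85 * 35 * (298449 - 8058.123) + 400 * 8058.123) / 1000
= 6168.44 kN

6168.44


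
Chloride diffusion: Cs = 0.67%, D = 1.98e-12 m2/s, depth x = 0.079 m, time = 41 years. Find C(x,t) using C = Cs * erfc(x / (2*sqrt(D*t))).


t_seconds = 41 * 365.25 * 24 * 3600 = 1293861600.0 s
arg = 0.079 / (2 * sqrt(1.98e-12 * 1293861600.0))
= 0.7804
erfc(0.7804) = 0.2697
C = 0.67 * 0.2697 = 0.1807%

0.1807


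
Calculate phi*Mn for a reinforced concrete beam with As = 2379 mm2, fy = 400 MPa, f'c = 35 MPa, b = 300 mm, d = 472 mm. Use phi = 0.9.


a = As * fy / (0.85 * f'c * b)
= 2379 * 400 / (0.85 * 35 * 300)
= 106.6218 mm
Mn = As * fy * (d - a/2) / 10^6
= 398.4245 kN-m
phi*Mn = 0.9 * 398.4245 = 358.58 kN-m

358.58


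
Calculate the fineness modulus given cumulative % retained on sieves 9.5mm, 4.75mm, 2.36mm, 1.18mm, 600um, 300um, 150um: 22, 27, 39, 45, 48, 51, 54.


FM = sum(cumulative % retained) / 100
= 286 / 100
= 2.86

2.86


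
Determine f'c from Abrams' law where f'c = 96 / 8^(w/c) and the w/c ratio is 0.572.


f'c = 96 / 8^0.572
= 96 / 3.285
= 29.22 MPa

29.22


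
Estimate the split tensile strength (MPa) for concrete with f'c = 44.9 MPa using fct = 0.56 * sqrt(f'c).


fct = 0.56 * sqrt(44.9)
= 0.56 * 6.701
= 3.752 MPa

3.752


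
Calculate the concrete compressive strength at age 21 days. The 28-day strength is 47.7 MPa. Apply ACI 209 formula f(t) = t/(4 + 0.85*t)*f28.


f(21) = 21 / (4 + 0.85 * 21) * 47.7
= 21 / 21.85 * 47.7
= 45.84 MPa

45.84


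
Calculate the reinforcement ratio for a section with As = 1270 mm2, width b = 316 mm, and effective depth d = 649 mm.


rho = As / (b * d)
= 1270 / (316 * 649)
= 0.0062

0.0062


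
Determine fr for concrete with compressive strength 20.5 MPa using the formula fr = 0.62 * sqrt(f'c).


fr = 0.62 * sqrt(20.5)
= 2.807 MPa

2.807


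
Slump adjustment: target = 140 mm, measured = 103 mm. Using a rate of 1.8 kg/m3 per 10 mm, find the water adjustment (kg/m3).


Difference = 140 - 103 = 37 mm
Water adjustment = 37 * 1.8 / 10 = 6.7 kg/m3

6.7


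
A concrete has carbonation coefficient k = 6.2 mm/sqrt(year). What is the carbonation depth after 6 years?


depth = k * sqrt(t)
= 6.2 * sqrt(6)
= 15.19 mm

15.19


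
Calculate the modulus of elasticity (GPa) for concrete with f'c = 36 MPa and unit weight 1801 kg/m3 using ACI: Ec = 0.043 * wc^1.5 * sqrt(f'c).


Ec = 0.043 * 1801^1.5 * sqrt(36) / 1000
= 19.72 GPa

19.72


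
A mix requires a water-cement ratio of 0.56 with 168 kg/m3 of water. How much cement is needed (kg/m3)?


Cement = water / (w/c)
= 168 / 0.56
= 300.0 kg/m3

300.0


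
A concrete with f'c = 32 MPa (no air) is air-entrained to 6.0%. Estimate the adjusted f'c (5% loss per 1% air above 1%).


Strength loss = (6.0 - 1) * 5 = 25.0%
f'c = 32 * (1 - 25.0/100)
= 24.0 MPa

24.0


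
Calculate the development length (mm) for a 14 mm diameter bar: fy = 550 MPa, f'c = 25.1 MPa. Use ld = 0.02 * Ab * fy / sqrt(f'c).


Ab = pi * 14^2 / 4 = 153.938 mm2
ld = 0.02 * 153.938 * 550 / sqrt(25.1)
= 338.0 mm

338.0


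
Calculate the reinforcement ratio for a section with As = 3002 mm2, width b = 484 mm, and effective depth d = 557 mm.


rho = As / (b * d)
= 3002 / (484 * 557)
= 0.0111

0.0111


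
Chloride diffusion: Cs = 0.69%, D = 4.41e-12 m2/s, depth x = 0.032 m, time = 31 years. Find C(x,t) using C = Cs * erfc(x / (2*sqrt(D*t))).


t_seconds = 31 * 365.25 * 24 * 3600 = 978285600.0 s
arg = 0.032 / (2 * sqrt(4.41e-12 * 978285600.0))
= 0.2436
erfc(0.2436) = 0.7305
C = 0.69 * 0.7305 = 0.504%

0.504


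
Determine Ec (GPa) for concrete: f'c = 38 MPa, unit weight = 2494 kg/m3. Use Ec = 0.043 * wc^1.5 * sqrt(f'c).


Ec = 0.043 * 2494^1.5 * sqrt(38) / 1000
= 33.01 GPa

33.01


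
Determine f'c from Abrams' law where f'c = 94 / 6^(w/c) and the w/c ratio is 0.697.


f'c = 94 / 6^0.697
= 94 / 3.486
= 26.96 MPa

26.96


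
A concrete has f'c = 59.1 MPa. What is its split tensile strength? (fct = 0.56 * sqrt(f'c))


fct = 0.56 * sqrt(59.1)
= 0.56 * 7.688
= 4.305 MPa

4.305


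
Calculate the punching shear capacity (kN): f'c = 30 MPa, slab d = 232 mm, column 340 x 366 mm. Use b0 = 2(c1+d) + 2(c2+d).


b0 = 2*(340 + 232) + 2*(366 + 232) = 2340 mm
Vc = 0.33 * sqrt(30) * 2340 * 232 / 1000
= 981.25 kN

981.25


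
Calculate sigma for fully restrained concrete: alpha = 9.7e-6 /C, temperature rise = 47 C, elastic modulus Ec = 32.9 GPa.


sigma = alpha * dT * Ec
= 9.7e-6 * 47 * 32.9 * 1000
= 14.999 MPa

14.999


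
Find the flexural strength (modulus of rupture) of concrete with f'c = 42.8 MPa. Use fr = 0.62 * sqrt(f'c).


fr = 0.62 * sqrt(42.8)
= 4.056 MPa

4.056


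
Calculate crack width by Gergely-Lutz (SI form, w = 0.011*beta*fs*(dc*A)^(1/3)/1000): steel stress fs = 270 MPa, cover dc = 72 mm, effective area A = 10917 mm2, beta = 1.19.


w = 0.011 * beta * fs * (dc * A)^(1/3) / 1000
= 0.011 * 1.19 * 270 * (72 * 10917)^(1/3) / 1000
= 0.326 mm

0.326


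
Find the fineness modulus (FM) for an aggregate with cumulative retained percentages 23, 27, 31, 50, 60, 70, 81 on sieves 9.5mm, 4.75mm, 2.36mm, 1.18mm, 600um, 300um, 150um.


FM = sum(cumulative % retained) / 100
= 342 / 100
= 3.42

3.42


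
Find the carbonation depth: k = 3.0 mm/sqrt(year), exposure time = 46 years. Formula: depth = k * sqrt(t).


depth = k * sqrt(t)
= 3.0 * sqrt(46)
= 20.35 mm

20.35


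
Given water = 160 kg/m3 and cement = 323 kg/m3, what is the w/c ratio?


w/c = water / cement
w/c = 160 / 323 = 0.495

0.495


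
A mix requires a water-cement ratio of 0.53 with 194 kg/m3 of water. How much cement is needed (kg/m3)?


Cement = water / (w/c)
= 194 / 0.53
= 366.0 kg/m3

366.0


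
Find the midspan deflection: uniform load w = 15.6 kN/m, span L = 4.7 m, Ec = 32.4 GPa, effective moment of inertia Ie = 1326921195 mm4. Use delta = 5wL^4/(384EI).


Convert: L = 4.7 m = 4700 mm, Ec = 32.4 GPa = 32400 MPa
delta = 5 * 15.6 * 4700^4 / (384 * 32400 * 1326921195)
= 2.31 mm

2.31


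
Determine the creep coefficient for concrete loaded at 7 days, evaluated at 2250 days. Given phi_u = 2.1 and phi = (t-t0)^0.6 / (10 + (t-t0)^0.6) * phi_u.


dt = 2250 - 7 = 2243
phi = 2243^0.6 / (10 + 2243^0.6) * 2.1
= 1.913

1.913


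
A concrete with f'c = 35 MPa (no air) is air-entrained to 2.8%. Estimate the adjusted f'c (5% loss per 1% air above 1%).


Strength loss = (2.8 - 1) * 5 = 9.0%
f'c = 35 * (1 - 9.0/100)
= 31.85 MPa

31.85


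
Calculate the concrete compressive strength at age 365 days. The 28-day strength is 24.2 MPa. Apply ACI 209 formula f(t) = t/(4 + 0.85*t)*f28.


f(365) = 365 / (4 + 0.85 * 365) * 24.2
= 365 / 314.25 * 24.2
= 28.11 MPa

28.11


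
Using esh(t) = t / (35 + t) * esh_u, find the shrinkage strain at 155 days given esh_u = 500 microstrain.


esh(155) = 155 / (35 + 155) * 500
= 155 / 190 * 500
= 407.9 microstrain

407.9


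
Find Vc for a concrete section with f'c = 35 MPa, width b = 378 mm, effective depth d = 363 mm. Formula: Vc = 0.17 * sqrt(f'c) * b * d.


Vc = 0.17 * sqrt(35) * 378 * 363 / 1000
= 138.0 kN

138.0


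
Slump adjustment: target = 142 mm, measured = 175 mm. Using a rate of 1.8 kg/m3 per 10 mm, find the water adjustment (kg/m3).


Difference = 142 - 175 = -33 mm
Water adjustment = -33 * 1.8 / 10 = -5.9 kg/m3

-5.9


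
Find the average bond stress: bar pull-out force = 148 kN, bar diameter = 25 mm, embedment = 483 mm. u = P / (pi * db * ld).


u = P / (pi * db * ld)
= 148 * 1000 / (pi * 25 * 483)
= 3.901 MPa

3.901


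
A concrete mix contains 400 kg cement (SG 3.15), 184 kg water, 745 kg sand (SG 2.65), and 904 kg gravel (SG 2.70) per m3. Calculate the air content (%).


Vol cement = 400 / (3.15 * 1000) = 0.126984 m3
Vol water = 184 / 1000 = 0.184 m3
Vol sand = 745 / (2.65 * 1000) = 0.281132 m3
Vol gravel = 904 / (2.70 * 1000) = 0.334815 m3
Total solid + water volume = 0.926931 m3
Air = (1 - 0.926931) * 100 = 7.31%

7.31


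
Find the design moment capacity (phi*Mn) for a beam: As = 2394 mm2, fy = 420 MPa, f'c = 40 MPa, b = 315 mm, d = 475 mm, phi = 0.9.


a = As * fy / (0.85 * f'c * b)
= 2394 * 420 / (0.85 * 40 * 315)
= 93.8824 mm
Mn = As * fy * (d - a/2) / 10^6
= 430.4046 kN-m
phi*Mn = 0.9 * 430.4046 = 387.36 kN-m

387.36


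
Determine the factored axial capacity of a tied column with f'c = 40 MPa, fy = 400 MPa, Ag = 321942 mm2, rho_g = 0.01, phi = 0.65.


Ast = rho * Ag = 0.01 * 321942 = 3219.42 mm2
phi*Pn = 0.65 * 0.80 * (0.85 * 40 * (321942 - 3219.42) + 400 * 3219.42) / 1000
= 6304.65 kN

6304.65


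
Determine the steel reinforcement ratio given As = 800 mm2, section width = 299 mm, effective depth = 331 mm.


rho = As / (b * d)
= 800 / (299 * 331)
= 0.0081

0.0081


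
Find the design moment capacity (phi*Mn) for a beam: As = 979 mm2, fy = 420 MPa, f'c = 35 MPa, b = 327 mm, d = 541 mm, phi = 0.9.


a = As * fy / (0.85 * f'c * b)
= 979 * 420 / (0.85 * 35 * 327)
= 42.2666 mm
Mn = As * fy * (d - a/2) / 10^6
= 213.7588 kN-m
phi*Mn = 0.9 * 213.7588 = 192.38 kN-m

192.38


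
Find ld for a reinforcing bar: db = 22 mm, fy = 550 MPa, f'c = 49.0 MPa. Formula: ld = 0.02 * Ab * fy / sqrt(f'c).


Ab = pi * 22^2 / 4 = 380.133 mm2
ld = 0.02 * 380.133 * 550 / sqrt(49.0)
= 597.4 mm

597.4


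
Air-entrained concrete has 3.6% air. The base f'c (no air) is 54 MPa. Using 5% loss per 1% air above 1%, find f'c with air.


Strength loss = (3.6 - 1) * 5 = 13.0%
f'c = 54 * (1 - 13.0/100)
= 46.98 MPa

46.98


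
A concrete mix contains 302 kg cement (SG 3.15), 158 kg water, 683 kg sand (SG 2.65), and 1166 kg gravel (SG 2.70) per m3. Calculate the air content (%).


Vol cement = 302 / (3.15 * 1000) = 0.095873 m3
Vol water = 158 / 1000 = 0.158 m3
Vol sand = 683 / (2.65 * 1000) = 0.257736 m3
Vol gravel = 1166 / (2.70 * 1000) = 0.431852 m3
Total solid + water volume = 0.943461 m3
Air = (1 - 0.943461) * 100 = 5.65%

5.65


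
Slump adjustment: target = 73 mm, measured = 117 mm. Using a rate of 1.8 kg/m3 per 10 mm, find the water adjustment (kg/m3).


Difference = 73 - 117 = -44 mm
Water adjustment = -44 * 1.8 / 10 = -7.9 kg/m3

-7.9


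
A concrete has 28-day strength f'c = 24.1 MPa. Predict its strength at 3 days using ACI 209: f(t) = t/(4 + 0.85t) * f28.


f(3) = 3 / (4 + 0.85 * 3) * 24.1
= 3 / 6.55 * 24.1
= 11.04 MPa

11.04


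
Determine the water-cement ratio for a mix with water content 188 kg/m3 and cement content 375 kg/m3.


w/c = water / cement
w/c = 188 / 375 = 0.501

0.501


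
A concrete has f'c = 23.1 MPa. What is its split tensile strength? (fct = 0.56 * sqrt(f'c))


fct = 0.56 * sqrt(23.1)
= 0.56 * 4.806
= 2.691 MPa

2.691


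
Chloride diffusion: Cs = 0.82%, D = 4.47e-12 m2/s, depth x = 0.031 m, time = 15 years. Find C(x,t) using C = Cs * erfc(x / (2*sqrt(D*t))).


t_seconds = 15 * 365.25 * 24 * 3600 = 473364000.0 s
arg = 0.031 / (2 * sqrt(4.47e-12 * 473364000.0))
= 0.337
erfc(0.337) = 0.6337
C = 0.82 * 0.6337 = 0.5196%

0.5196


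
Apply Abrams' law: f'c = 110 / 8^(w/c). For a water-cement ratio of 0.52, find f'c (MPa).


f'c = 110 / 8^0.52
= 110 / 2.949
= 37.31 MPa

37.31


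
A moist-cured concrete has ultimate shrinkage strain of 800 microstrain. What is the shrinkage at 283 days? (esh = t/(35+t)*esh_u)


esh(283) = 283 / (35 + 283) * 800
= 283 / 318 * 800
= 711.9 microstrain

711.9


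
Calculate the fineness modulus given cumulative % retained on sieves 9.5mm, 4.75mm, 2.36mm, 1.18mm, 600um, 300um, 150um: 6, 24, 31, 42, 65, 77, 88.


FM = sum(cumulative % retained) / 100
= 333 / 100
= 3.33

3.33


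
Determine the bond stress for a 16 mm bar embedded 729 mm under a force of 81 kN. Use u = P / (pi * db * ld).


u = P / (pi * db * ld)
= 81 * 1000 / (pi * 16 * 729)
= 2.21 MPa

2.21


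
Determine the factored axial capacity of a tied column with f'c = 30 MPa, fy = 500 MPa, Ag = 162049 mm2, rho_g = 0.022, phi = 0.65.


Ast = rho * Ag = 0.022 * 162049 = 3565.078 mm2
phi*Pn = 0.65 * 0.80 * (0.85 * 30 * (162049 - 3565.078) + 500 * 3565.078) / 1000
= 3028.42 kN

3028.42


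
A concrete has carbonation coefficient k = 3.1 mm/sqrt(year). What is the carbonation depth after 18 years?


depth = k * sqrt(t)
= 3.1 * sqrt(18)
= 13.15 mm

13.15


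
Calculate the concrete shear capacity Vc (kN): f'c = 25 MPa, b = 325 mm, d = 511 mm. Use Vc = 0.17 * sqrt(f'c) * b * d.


Vc = 0.17 * sqrt(25) * 325 * 511 / 1000
= 141.16 kN

141.16


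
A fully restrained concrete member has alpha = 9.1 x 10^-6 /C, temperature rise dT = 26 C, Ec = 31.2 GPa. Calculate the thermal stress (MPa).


sigma = alpha * dT * Ec
= 9.1e-6 * 26 * 31.2 * 1000
= 7.382 MPa

7.382


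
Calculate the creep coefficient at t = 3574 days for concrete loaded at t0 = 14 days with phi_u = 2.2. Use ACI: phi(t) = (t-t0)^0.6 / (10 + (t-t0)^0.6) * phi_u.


dt = 3574 - 14 = 3560
phi = 3560^0.6 / (10 + 3560^0.6) * 2.2
= 2.048

2.048


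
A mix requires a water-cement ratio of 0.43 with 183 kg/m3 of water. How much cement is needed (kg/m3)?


Cement = water / (w/c)
= 183 / 0.43
= 425.6 kg/m3

425.6


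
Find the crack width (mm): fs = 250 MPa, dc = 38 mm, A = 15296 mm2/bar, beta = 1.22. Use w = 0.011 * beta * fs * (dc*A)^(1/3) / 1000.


w = 0.011 * beta * fs * (dc * A)^(1/3) / 1000
= 0.011 * 1.22 * 250 * (38 * 15296)^(1/3) / 1000
= 0.28 mm

0.28


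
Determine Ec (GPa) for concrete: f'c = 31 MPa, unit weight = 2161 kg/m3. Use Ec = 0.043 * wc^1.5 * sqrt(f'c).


Ec = 0.043 * 2161^1.5 * sqrt(31) / 1000
= 24.05 GPa

24.05


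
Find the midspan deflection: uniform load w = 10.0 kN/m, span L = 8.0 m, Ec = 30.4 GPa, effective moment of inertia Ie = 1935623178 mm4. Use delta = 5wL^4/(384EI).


Convert: L = 8.0 m = 8000 mm, Ec = 30.4 GPa = 30400 MPa
delta = 5 * 10.0 * 8000^4 / (384 * 30400 * 1935623178)
= 9.06 mm

9.06


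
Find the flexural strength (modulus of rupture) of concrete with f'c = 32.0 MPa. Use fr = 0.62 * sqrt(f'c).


fr = 0.62 * sqrt(32.0)
= 3.507 MPa

3.507


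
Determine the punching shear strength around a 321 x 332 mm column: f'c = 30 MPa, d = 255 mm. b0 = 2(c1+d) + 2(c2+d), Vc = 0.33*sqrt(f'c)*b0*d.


b0 = 2*(321 + 255) + 2*(332 + 255) = 2326 mm
Vc = 0.33 * sqrt(30) * 2326 * 255 / 1000
= 1072.07 kN

1072.07


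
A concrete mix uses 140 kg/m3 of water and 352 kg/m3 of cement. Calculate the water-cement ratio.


w/c = water / cement
w/c = 140 / 352 = 0.398

0.398


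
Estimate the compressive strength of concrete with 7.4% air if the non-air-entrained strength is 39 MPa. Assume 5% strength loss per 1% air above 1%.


Strength loss = (7.4 - 1) * 5 = 32.0%
f'c = 39 * (1 - 32.0/100)
= 26.52 MPa

26.52


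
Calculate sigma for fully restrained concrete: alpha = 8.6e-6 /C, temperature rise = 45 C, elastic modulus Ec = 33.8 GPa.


sigma = alpha * dT * Ec
= 8.6e-6 * 45 * 33.8 * 1000
= 13.081 MPa

13.081


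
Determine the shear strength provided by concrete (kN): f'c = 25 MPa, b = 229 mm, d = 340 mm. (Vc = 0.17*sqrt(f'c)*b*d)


Vc = 0.17 * sqrt(25) * 229 * 340 / 1000
= 66.18 kN

66.18


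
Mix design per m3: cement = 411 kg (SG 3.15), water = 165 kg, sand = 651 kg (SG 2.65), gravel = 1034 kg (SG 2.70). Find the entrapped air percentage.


Vol cement = 411 / (3.15 * 1000) = 0.130476 m3
Vol water = 165 / 1000 = 0.165 m3
Vol sand = 651 / (2.65 * 1000) = 0.24566 m3
Vol gravel = 1034 / (2.70 * 1000) = 0.382963 m3
Total solid + water volume = 0.9241 m3
Air = (1 - 0.9241) * 100 = 7.59%

7.59


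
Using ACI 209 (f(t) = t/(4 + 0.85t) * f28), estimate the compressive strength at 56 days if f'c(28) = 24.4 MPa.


f(56) = 56 / (4 + 0.85 * 56) * 24.4
= 56 / 51.6 * 24.4
= 26.48 MPa

26.48


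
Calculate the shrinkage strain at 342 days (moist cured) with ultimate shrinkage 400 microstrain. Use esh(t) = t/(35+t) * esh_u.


esh(342) = 342 / (35 + 342) * 400
= 342 / 377 * 400
= 362.9 microstrain

362.9


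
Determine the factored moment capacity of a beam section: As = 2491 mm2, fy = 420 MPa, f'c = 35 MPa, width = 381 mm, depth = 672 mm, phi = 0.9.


a = As * fy / (0.85 * f'c * b)
= 2491 * 420 / (0.85 * 35 * 381)
= 92.302 mm
Mn = As * fy * (d - a/2) / 10^6
= 654.7757 kN-m
phi*Mn = 0.9 * 654.7757 = 589.3 kN-m

589.3


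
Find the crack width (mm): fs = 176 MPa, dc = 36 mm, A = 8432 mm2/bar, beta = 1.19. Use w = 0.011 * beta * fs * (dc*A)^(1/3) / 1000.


w = 0.011 * beta * fs * (dc * A)^(1/3) / 1000
= 0.011 * 1.19 * 176 * (36 * 8432)^(1/3) / 1000
= 0.155 mm

0.155


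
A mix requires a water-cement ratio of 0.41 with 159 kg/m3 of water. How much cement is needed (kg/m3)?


Cement = water / (w/c)
= 159 / 0.41
= 387.8 kg/m3

387.8


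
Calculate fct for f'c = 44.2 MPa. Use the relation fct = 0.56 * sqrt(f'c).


fct = 0.56 * sqrt(44.2)
= 0.56 * 6.648
= 3.723 MPa

3.723


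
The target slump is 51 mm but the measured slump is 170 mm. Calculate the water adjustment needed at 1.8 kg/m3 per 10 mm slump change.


Difference = 51 - 170 = -119 mm
Water adjustment = -119 * 1.8 / 10 = -21.4 kg/m3

-21.4


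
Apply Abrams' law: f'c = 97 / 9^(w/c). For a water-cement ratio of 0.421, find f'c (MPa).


f'c = 97 / 9^0.421
= 97 / 2.522
= 38.46 MPa

38.46


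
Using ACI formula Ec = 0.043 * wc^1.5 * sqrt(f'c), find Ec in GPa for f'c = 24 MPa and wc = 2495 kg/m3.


Ec = 0.043 * 2495^1.5 * sqrt(24) / 1000
= 26.25 GPa

26.25


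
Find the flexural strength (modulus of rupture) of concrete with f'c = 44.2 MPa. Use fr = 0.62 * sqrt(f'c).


fr = 0.62 * sqrt(44.2)
= 4.122 MPa

4.122


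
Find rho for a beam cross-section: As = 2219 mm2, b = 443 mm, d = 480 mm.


rho = As / (b * d)
= 2219 / (443 * 480)
= 0.0104

0.0104


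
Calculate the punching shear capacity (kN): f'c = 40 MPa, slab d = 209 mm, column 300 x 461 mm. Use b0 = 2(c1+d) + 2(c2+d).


b0 = 2*(300 + 209) + 2*(461 + 209) = 2358 mm
Vc = 0.33 * sqrt(40) * 2358 * 209 / 1000
= 1028.57 kN

1028.57


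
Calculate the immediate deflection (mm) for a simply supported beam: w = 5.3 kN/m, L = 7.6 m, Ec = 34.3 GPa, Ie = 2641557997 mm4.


Convert: L = 7.6 m = 7600 mm, Ec = 34.3 GPa = 34300 MPa
delta = 5 * 5.3 * 7600^4 / (384 * 34300 * 2641557997)
= 2.54 mm

2.54
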